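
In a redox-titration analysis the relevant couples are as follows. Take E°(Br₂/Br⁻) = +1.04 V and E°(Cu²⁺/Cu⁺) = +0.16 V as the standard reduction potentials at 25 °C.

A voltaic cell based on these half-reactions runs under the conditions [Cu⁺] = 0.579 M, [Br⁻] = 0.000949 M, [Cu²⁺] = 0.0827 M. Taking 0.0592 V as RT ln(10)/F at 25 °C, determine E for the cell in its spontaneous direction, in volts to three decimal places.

Br₂/Br⁻ is the cathode (higher E°), Cu²⁺/Cu⁺ the anode: E°cell = +1.04 − (+0.16) = +0.88 V, n = 2.
Overall: Br₂(l) + 2 Cu⁺(aq) → 2 Br⁻(aq) + 2 Cu²⁺(aq)
Q = [Br⁻]^2·[Cu²⁺]^2 / ([Cu⁺]^2); log Q = -7.736.
E = E° − (0.0592/n) log Q = +0.88 − (0.0592/2)(-7.736) = +1.109 V.

+1.109 V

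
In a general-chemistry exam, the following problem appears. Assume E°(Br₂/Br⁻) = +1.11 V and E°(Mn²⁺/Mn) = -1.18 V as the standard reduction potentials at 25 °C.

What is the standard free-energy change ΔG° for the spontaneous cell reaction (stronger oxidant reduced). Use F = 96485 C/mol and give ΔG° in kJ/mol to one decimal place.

Br₂/Br⁻ (E° = +1.11 V) is the cathode; Mn²⁺/Mn (E° = -1.18 V) is the anode, so E°cell = +2.29 V.
Balancing electrons gives n = 2 (lcm of 2 and 2).
ΔG° = −nFE° = −(2)(96485)(+2.29) = -441,901 J = -441.9 kJ/mol.

-441.9 kJ/mol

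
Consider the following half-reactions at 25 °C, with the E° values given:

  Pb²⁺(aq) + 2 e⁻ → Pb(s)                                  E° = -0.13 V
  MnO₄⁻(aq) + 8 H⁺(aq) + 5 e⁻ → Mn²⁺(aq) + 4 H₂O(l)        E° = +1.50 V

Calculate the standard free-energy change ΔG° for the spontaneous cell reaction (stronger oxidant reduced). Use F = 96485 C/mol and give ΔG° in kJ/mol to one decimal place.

-1572.7 kJ/mol

MnO₄⁻/Mn²⁺ (E° = +1.50 V) is the cathode; Pb²⁺/Pb (E° = -0.13 V) is the anode, so E°cell = +1.63 V.
Balancing electrons gives n = 10 (lcm of 5 and 2).
ΔG° = −nFE° = −(10)(96485)(+1.63) = -1,572,706 J = -1572.7 kJ/mol.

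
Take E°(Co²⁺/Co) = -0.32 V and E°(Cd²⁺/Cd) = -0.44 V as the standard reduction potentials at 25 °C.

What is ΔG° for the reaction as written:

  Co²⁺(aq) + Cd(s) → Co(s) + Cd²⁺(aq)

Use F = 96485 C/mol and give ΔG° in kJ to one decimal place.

-23.2 kJ

As written, Co²⁺/Co is reduced (cathode) and Cd²⁺/Cd is oxidised (anode), so E°cell = (-0.32) − (-0.44) = +0.12 V.
Balancing electrons gives n = 2.
ΔG° = −nFE° = −(2)(96485)(+0.12) = -23,156 J = -23.2 kJ.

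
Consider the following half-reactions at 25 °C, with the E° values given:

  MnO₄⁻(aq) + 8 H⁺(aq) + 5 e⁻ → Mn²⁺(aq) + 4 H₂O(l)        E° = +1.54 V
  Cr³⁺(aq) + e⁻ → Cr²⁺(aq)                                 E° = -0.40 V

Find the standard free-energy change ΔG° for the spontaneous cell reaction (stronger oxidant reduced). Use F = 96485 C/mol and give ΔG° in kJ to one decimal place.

-935.9 kJ

MnO₄⁻/Mn²⁺ (E° = +1.54 V) is the cathode; Cr³⁺/Cr²⁺ (E° = -0.40 V) is the anode, so E°cell = +1.94 V.
Balancing electrons gives n = 5 (lcm of 5 and 1).
ΔG° = −nFE° = −(5)(96485)(+1.94) = -935,904 J = -935.9 kJ.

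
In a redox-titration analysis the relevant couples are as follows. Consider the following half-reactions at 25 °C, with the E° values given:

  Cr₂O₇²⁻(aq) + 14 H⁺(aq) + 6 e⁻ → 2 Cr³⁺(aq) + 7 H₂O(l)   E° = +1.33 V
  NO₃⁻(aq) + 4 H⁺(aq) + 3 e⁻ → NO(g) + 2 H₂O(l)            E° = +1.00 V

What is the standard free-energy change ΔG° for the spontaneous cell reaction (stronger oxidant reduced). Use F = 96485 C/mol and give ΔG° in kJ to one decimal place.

-191.0 kJ

Cr₂O₇²⁻/Cr³⁺ (E° = +1.33 V) is the cathode; NO₃⁻/NO (E° = +1.00 V) is the anode, so E°cell = +0.33 V.
Balancing electrons gives n = 6 (lcm of 6 and 3).
ΔG° = −nFE° = −(6)(96485)(+0.33) = -191,040 J = -191.0 kJ.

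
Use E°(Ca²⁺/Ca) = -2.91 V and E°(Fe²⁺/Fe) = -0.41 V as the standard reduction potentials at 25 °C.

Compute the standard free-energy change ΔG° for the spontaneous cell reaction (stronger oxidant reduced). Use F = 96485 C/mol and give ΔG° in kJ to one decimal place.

-482.4 kJ

Fe²⁺/Fe (E° = -0.41 V) is the cathode; Ca²⁺/Ca (E° = -2.91 V) is the anode, so E°cell = +2.50 V.
Balancing electrons gives n = 2 (lcm of 2 and 2).
ΔG° = −nFE° = −(2)(96485)(+2.50) = -482,425 J = -482.4 kJ.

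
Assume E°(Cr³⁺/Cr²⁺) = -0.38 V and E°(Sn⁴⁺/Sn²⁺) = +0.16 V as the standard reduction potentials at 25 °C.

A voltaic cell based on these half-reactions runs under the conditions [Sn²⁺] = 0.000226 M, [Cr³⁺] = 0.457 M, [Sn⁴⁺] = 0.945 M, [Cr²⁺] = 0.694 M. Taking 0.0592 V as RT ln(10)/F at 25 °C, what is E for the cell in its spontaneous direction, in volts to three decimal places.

+0.658 V

Sn⁴⁺/Sn²⁺ is the cathode (higher E°), Cr³⁺/Cr²⁺ the anode: E°cell = +0.16 − (-0.38) = +0.54 V, n = 2.
Overall: Sn⁴⁺(aq) + 2 Cr²⁺(aq) → Sn²⁺(aq) + 2 Cr³⁺(aq)
Q = [Sn²⁺]·[Cr³⁺]^2 / ([Sn⁴⁺]·[Cr²⁺]^2); log Q = -3.984.
E = E° − (0.0592/n) log Q = +0.54 − (0.0592/2)(-3.984) = +0.658 V.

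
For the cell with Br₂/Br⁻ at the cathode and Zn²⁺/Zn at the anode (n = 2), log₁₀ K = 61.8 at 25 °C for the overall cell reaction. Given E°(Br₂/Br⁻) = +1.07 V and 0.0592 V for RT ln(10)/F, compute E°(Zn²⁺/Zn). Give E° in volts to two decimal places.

E°cell = (0.0592/n)·log K = (0.0592/2)(61.8) = +1.829 V.
Since Br₂/Br⁻ is the cathode and Zn²⁺/Zn the anode, E°cell = E°(Br₂/Br⁻) − E°(Zn²⁺/Zn).
So E°(Zn²⁺/Zn) = E°(Br₂/Br⁻) − E°cell = (+1.07) − (+1.829) = -0.76 V.

-0.76 V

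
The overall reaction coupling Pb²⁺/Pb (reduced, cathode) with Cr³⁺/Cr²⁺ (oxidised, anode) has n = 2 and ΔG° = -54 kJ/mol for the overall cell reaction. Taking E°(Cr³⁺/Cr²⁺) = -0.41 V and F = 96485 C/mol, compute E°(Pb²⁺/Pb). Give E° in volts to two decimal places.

E°cell = −ΔG°/(nF) = −(-54×10³)/((2)(96485)) = +0.280 V.
Since Pb²⁺/Pb is the cathode and Cr³⁺/Cr²⁺ the anode, E°cell = E°(Pb²⁺/Pb) − E°(Cr³⁺/Cr²⁺).
So E°(Pb²⁺/Pb) = E°cell + E°(Cr³⁺/Cr²⁺) = +0.280 + (-0.41) = -0.13 V.

-0.13 V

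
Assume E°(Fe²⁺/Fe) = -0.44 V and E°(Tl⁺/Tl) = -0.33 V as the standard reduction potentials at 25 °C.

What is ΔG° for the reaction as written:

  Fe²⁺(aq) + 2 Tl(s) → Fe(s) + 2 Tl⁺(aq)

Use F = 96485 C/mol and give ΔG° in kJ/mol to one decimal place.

+21.2 kJ/mol

As written, Fe²⁺/Fe is reduced (cathode) and Tl⁺/Tl is oxidised (anode), so E°cell = (-0.44) − (-0.33) = -0.11 V.
Balancing electrons gives n = 2.
ΔG° = −nFE° = −(2)(96485)(-0.11) = 21,227 J = +21.2 kJ/mol.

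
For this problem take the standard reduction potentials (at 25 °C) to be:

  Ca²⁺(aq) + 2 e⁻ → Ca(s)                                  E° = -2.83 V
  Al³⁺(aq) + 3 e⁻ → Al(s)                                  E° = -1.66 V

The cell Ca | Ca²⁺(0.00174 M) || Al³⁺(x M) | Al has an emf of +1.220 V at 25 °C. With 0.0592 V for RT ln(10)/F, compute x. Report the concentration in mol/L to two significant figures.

Al³⁺/Al is the cathode, Ca²⁺/Ca the anode: E°cell = +1.17 V, n = 6.
Overall reaction: 2 Al³⁺(aq) + 3 Ca(s) → 2 Al(s) + 3 Ca²⁺(aq); Q = [Ca²⁺]^3/[Al³⁺]^2.
From E = E° − (0.0592/n) log Q: log Q = (E° − E)·n/0.0592 = (+1.17 − (+1.220))·6/0.0592 = -5.0676.
So 2·log[Al³⁺] = 3·log(0.00174) − log Q = -8.2784 − (-5.0676) = -3.2108; log[Al³⁺] = -3.2108 / 2 = -1.6054; [Al³⁺] = 10^(-1.6054) ≈ 0.025 M.

0.025 M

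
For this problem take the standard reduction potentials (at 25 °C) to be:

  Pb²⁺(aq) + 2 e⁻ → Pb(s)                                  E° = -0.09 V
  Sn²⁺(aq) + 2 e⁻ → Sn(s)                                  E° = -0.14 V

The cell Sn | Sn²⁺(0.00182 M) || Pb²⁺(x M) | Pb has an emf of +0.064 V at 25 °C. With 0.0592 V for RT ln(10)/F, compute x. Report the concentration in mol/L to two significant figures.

Pb²⁺/Pb is the cathode, Sn²⁺/Sn the anode: E°cell = +0.05 V, n = 2.
Overall reaction: Pb²⁺(aq) + Sn(s) → Pb(s) + Sn²⁺(aq); Q = [Sn²⁺]^1/[Pb²⁺]^1.
From E = E° − (0.0592/n) log Q: log Q = (E° − E)·n/0.0592 = (+0.05 − (+0.064))·2/0.0592 = -0.4730.
So 1·log[Pb²⁺] = 1·log(0.00182) − log Q = -2.7399 − (-0.4730) = -2.2669; [Pb²⁺] = 10^(-2.2669) ≈ 0.0054 M.

0.0054 M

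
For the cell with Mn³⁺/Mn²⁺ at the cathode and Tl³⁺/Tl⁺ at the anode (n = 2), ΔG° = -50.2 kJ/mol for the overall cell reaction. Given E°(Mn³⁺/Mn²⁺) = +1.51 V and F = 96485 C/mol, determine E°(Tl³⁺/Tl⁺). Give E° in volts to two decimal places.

+1.25 V

E°cell = −ΔG°/(nF) = −(-50.2×10³)/((2)(96485)) = +0.260 V.
Since Mn³⁺/Mn²⁺ is the cathode and Tl³⁺/Tl⁺ the anode, E°cell = E°(Mn³⁺/Mn²⁺) − E°(Tl³⁺/Tl⁺).
So E°(Tl³⁺/Tl⁺) = E°(Mn³⁺/Mn²⁺) − E°cell = (+1.51) − (+0.260) = +1.25 V.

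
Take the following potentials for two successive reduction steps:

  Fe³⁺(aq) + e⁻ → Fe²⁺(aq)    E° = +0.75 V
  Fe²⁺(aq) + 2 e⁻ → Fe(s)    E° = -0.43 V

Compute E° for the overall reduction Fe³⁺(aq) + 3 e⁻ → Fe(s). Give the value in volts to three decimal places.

Standard free energies of sequential steps add: ΔG°₃ = ΔG°₁ + ΔG°₂, so n₃E°₃ = n₁E°₁ + n₂E°₂.
E°₃ = (1×+0.75 + 2×-0.43) / 3 = (-0.110) / 3 = -0.037 V.

-0.037 V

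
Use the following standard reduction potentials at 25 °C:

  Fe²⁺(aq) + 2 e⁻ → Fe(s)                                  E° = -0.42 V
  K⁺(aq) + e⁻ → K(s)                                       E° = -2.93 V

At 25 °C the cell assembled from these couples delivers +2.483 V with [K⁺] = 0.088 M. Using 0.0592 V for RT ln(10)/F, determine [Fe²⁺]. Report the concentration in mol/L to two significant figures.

Fe²⁺/Fe is the cathode, K⁺/K the anode: E°cell = +2.51 V, n = 2.
Overall reaction: Fe²⁺(aq) + 2 K(s) → Fe(s) + 2 K⁺(aq); Q = [K⁺]^2/[Fe²⁺]^1.
From E = E° − (0.0592/n) log Q: log Q = (E° − E)·n/0.0592 = (+2.51 − (+2.483))·2/0.0592 = 0.9122.
So 1·log[Fe²⁺] = 2·log(0.088) − log Q = -2.1110 − (0.9122) = -3.0232; [Fe²⁺] = 10^(-3.0232) ≈ 0.00095 M.

0.00095 M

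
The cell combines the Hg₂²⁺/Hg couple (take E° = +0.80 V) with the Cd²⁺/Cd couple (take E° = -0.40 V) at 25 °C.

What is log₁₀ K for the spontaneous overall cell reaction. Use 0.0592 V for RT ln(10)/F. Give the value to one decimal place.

Cathode: Hg₂²⁺/Hg; anode: Cd²⁺/Cd. E°cell = +1.20 V, n = 2.
log K = nE°cell / 0.0592 = (2)(+1.20) / 0.0592 = 40.5.

40.5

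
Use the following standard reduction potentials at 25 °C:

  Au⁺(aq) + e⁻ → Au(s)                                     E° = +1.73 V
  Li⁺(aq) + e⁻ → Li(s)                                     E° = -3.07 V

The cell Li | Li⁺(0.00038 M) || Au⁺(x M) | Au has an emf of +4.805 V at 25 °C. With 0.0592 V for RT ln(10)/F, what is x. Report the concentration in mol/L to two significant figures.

Au⁺/Au is the cathode, Li⁺/Li the anode: E°cell = +4.80 V, n = 1.
Overall reaction: Au⁺(aq) + Li(s) → Au(s) + Li⁺(aq); Q = [Li⁺]^1/[Au⁺]^1.
From E = E° − (0.0592/n) log Q: log Q = (E° − E)·n/0.0592 = (+4.80 − (+4.805))·1/0.0592 = -0.0845.
So 1·log[Au⁺] = 1·log(0.00038) − log Q = -3.4202 − (-0.0845) = -3.3357; [Au⁺] = 10^(-3.3357) ≈ 0.00046 M.

0.00046 M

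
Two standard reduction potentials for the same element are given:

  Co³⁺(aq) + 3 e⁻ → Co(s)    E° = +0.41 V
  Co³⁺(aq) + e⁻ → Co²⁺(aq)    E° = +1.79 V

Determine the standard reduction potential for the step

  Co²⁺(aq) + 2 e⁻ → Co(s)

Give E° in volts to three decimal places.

-0.280 V

Sequential free energies add, so n₃E°₃ = n₁E°₁ + n₂E°₂.
With n₃ = 3, and the known step contributing 1×(+1.79) V, the unknown satisfies 2·E° = 3×(+0.41) − 1×(+1.79) = -0.560.
E° = -0.560 / 2 = -0.280 V.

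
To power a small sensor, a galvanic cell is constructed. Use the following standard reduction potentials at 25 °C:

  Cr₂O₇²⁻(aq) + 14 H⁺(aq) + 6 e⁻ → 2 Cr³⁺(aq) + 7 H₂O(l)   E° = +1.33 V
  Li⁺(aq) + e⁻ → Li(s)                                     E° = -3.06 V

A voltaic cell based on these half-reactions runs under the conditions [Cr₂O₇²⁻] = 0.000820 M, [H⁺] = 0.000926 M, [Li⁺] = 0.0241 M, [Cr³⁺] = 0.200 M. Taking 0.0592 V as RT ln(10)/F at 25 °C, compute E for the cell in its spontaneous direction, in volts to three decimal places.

+4.050 V

Cr₂O₇²⁻/Cr³⁺ is the cathode (higher E°), Li⁺/Li the anode: E°cell = +1.33 − (-3.06) = +4.39 V, n = 6.
Overall: Cr₂O₇²⁻(aq) + 14 H⁺(aq) + 6 Li(s) → 2 Cr³⁺(aq) + 7 H₂O(l) + 6 Li⁺(aq)
Q = [Cr³⁺]^2·[Li⁺]^6 / ([Cr₂O₇²⁻]·[H⁺]^14); log Q = 34.448.
E = E° − (0.0592/n) log Q = +4.39 − (0.0592/6)(34.448) = +4.050 V.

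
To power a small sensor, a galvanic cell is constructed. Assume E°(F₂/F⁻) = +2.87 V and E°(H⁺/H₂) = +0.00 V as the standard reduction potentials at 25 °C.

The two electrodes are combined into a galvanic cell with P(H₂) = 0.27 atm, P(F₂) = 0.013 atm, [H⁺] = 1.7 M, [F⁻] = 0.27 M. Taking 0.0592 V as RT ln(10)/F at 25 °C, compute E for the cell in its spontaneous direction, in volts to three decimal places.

+2.817 V

F₂/F⁻ is the cathode (higher E°), H⁺/H₂ the anode: E°cell = +2.87 − (+0.00) = +2.87 V, n = 2.
Overall: F₂(g) + H₂(g) → 2 F⁻(aq) + 2 H⁺(aq)
Q = [F⁻]^2·[H⁺]^2 / (P(F₂)·P(H₂)); log Q = 1.778.
E = E° − (0.0592/n) log Q = +2.87 − (0.0592/2)(1.778) = +2.817 V.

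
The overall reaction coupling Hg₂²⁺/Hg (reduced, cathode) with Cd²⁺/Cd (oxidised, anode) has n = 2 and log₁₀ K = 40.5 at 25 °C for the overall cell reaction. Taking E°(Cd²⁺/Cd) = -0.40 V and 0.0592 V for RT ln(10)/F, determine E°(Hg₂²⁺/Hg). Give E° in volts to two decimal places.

+0.80 V

E°cell = (0.0592/n)·log K = (0.0592/2)(40.5) = +1.199 V.
Since Hg₂²⁺/Hg is the cathode and Cd²⁺/Cd the anode, E°cell = E°(Hg₂²⁺/Hg) − E°(Cd²⁺/Cd).
So E°(Hg₂²⁺/Hg) = E°cell + E°(Cd²⁺/Cd) = +1.199 + (-0.40) = +0.80 V.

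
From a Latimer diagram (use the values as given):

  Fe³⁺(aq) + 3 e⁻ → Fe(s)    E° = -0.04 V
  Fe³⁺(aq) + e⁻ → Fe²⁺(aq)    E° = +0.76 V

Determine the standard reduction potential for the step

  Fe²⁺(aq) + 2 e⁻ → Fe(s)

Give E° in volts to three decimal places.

Sequential free energies add, so n₃E°₃ = n₁E°₁ + n₂E°₂.
With n₃ = 3, and the known step contributing 1×(+0.76) V, the unknown satisfies 2·E° = 3×(-0.04) − 1×(+0.76) = -0.880.
E° = -0.880 / 2 = -0.440 V.

-0.440 V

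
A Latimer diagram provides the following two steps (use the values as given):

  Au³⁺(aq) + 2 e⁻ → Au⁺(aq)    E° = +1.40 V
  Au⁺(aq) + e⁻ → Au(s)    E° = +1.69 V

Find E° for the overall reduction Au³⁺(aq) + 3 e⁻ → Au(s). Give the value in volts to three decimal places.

Standard free energies of sequential steps add: ΔG°₃ = ΔG°₁ + ΔG°₂, so n₃E°₃ = n₁E°₁ + n₂E°₂.
E°₃ = (2×+1.40 + 1×+1.69) / 3 = (+4.490) / 3 = +1.497 V.

+1.497 V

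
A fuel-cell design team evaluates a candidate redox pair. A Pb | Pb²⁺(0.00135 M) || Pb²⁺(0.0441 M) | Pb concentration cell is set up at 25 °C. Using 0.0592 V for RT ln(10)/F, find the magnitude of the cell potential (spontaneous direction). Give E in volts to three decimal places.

For a concentration cell E°cell = 0. The 0.0441 M side is the cathode (reduction is favoured where [Pb²⁺] is higher).
With n = 2, E = −(0.0592/2) log([Pb²⁺]ₐₙ/[Pb²⁺]꜀ₐₜ) = −(0.0592/2) log(0.00135/0.0441) = −(0.0592/2)(-1.514) = +0.045 V.

+0.045 V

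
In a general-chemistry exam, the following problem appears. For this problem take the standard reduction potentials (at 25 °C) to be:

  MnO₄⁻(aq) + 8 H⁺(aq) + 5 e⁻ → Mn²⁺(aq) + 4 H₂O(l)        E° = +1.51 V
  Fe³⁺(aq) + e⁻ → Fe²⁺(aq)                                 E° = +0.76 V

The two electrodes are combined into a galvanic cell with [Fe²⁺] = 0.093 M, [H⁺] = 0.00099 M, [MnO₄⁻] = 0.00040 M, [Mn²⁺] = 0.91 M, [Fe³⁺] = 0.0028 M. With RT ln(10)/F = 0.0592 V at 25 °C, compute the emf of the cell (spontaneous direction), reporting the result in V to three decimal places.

+0.516 V

MnO₄⁻/Mn²⁺ is the cathode (higher E°), Fe³⁺/Fe²⁺ the anode: E°cell = +1.51 − (+0.76) = +0.75 V, n = 5.
Overall: MnO₄⁻(aq) + 8 H⁺(aq) + 5 Fe²⁺(aq) → Mn²⁺(aq) + 4 H₂O(l) + 5 Fe³⁺(aq)
Q = [Mn²⁺]·[Fe³⁺]^5 / ([MnO₄⁻]·[H⁺]^8·[Fe²⁺]^5); log Q = 19.785.
E = E° − (0.0592/n) log Q = +0.75 − (0.0592/5)(19.785) = +0.516 V.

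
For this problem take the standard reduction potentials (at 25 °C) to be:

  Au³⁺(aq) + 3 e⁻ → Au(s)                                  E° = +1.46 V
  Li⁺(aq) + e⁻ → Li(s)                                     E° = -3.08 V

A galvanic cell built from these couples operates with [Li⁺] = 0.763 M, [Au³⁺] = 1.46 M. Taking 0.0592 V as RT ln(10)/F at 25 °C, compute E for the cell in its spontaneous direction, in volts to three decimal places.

+4.550 V

Au³⁺/Au is the cathode (higher E°), Li⁺/Li the anode: E°cell = +1.46 − (-3.08) = +4.54 V, n = 3.
Overall: Au³⁺(aq) + 3 Li(s) → Au(s) + 3 Li⁺(aq)
Q = [Li⁺]^3 / ([Au³⁺]); log Q = -0.517.
E = E° − (0.0592/n) log Q = +4.54 − (0.0592/3)(-0.517) = +4.550 V.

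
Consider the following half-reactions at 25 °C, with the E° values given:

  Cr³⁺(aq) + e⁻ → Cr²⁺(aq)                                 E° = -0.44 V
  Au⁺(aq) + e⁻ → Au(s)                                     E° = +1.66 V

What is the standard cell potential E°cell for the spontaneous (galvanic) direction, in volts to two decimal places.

The Au⁺/Au couple has the higher reduction potential, so it is the cathode; Cr³⁺/Cr²⁺ is oxidised at the anode.
E°cell = E°(cathode) − E°(anode) = (+1.66) − (-0.44) = +2.10 V.

+2.10 V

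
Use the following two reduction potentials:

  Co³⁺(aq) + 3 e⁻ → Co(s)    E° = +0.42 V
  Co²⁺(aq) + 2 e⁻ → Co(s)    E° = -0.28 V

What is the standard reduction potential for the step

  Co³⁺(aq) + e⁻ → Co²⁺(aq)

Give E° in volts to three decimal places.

+1.820 V

Sequential free energies add, so n₃E°₃ = n₁E°₁ + n₂E°₂.
With n₃ = 3, and the known step contributing 2×(-0.28) V, the unknown satisfies 1·E° = 3×(+0.42) − 2×(-0.28) = +1.820.
E° = +1.820 / 1 = +1.820 V.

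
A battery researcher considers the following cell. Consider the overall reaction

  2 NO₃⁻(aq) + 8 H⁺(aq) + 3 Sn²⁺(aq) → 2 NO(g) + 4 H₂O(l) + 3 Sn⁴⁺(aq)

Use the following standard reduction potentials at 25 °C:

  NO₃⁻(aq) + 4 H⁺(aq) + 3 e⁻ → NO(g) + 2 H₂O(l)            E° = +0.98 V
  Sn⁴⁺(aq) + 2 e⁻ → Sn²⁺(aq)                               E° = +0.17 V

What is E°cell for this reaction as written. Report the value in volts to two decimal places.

The NO₃⁻/NO couple has the higher reduction potential, so it is the cathode; Sn⁴⁺/Sn²⁺ is oxidised at the anode.
E°cell = E°(cathode) − E°(anode) = (+0.98) − (+0.17) = +0.81 V.
Since E°cell > 0, the reaction is spontaneous under standard conditions.

+0.81 V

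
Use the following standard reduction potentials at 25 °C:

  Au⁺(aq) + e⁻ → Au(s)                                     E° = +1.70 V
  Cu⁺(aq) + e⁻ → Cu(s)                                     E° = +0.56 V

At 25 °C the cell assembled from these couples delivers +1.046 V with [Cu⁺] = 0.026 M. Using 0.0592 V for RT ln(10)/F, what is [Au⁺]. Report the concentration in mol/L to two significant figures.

Au⁺/Au is the cathode, Cu⁺/Cu the anode: E°cell = +1.14 V, n = 1.
Overall reaction: Au⁺(aq) + Cu(s) → Au(s) + Cu⁺(aq); Q = [Cu⁺]^1/[Au⁺]^1.
From E = E° − (0.0592/n) log Q: log Q = (E° − E)·n/0.0592 = (+1.14 − (+1.046))·1/0.0592 = 1.5878.
So 1·log[Au⁺] = 1·log(0.026) − log Q = -1.5850 − (1.5878) = -3.1728; [Au⁺] = 10^(-3.1728) ≈ 0.00067 M.

0.00067 M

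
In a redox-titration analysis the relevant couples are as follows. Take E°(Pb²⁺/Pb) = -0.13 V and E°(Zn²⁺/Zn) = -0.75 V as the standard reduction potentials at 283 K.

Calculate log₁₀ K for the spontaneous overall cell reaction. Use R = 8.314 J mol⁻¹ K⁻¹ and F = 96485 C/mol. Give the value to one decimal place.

Cathode: Pb²⁺/Pb; anode: Zn²⁺/Zn. E°cell = (-0.13) − (-0.75) = +0.62 V, with n = 2.
ΔG° = −nFE° = −RT ln K, so ln K = nFE°/(RT) = (2)(96485)(+0.62) / ((8.314)(283)) = 50.849.
log₁₀ K = 50.849 / ln 10 = 22.1.

22.1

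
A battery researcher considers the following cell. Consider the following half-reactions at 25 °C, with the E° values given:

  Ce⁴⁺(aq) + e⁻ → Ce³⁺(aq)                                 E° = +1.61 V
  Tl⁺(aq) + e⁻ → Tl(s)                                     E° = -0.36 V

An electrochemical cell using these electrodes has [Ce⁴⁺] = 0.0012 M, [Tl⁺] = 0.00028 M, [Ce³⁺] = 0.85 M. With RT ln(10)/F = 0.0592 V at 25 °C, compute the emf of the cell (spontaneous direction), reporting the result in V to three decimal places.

Ce⁴⁺/Ce³⁺ is the cathode (higher E°), Tl⁺/Tl the anode: E°cell = +1.61 − (-0.36) = +1.97 V, n = 1.
Overall: Ce⁴⁺(aq) + Tl(s) → Ce³⁺(aq) + Tl⁺(aq)
Q = [Ce³⁺]·[Tl⁺] / ([Ce⁴⁺]); log Q = -0.703.
E = E° − (0.0592/n) log Q = +1.97 − (0.0592/1)(-0.703) = +2.012 V.

+2.012 V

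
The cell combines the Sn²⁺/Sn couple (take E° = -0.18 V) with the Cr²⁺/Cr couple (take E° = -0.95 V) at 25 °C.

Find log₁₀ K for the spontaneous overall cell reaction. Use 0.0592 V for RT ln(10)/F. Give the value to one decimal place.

Cathode: Sn²⁺/Sn; anode: Cr²⁺/Cr. E°cell = +0.77 V, n = 2.
log K = nE°cell / 0.0592 = (2)(+0.77) / 0.0592 = 26.0.

26.0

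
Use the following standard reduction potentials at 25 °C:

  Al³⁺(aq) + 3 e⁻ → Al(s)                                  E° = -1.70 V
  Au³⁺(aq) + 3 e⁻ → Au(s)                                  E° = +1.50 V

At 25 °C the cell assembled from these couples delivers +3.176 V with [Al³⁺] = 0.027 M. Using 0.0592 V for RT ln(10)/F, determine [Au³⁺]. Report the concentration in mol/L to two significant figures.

0.0016 M

Au³⁺/Au is the cathode, Al³⁺/Al the anode: E°cell = +3.20 V, n = 3.
Overall reaction: Au³⁺(aq) + Al(s) → Au(s) + Al³⁺(aq); Q = [Al³⁺]^1/[Au³⁺]^1.
From E = E° − (0.0592/n) log Q: log Q = (E° − E)·n/0.0592 = (+3.20 − (+3.176))·3/0.0592 = 1.2162.
So 1·log[Au³⁺] = 1·log(0.027) − log Q = -1.5686 − (1.2162) = -2.7848; [Au³⁺] = 10^(-2.7848) ≈ 0.0016 M.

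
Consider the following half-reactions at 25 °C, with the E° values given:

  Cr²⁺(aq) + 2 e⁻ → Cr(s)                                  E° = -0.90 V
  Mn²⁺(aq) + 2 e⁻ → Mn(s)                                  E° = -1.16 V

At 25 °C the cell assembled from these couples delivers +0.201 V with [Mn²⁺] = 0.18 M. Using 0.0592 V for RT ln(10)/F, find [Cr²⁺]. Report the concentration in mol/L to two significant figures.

0.0018 M

Cr²⁺/Cr is the cathode, Mn²⁺/Mn the anode: E°cell = +0.26 V, n = 2.
Overall reaction: Cr²⁺(aq) + Mn(s) → Cr(s) + Mn²⁺(aq); Q = [Mn²⁺]^1/[Cr²⁺]^1.
From E = E° − (0.0592/n) log Q: log Q = (E° − E)·n/0.0592 = (+0.26 − (+0.201))·2/0.0592 = 1.9932.
So 1·log[Cr²⁺] = 1·log(0.18) − log Q = -0.7447 − (1.9932) = -2.7379; [Cr²⁺] = 10^(-2.7379) ≈ 0.0018 M.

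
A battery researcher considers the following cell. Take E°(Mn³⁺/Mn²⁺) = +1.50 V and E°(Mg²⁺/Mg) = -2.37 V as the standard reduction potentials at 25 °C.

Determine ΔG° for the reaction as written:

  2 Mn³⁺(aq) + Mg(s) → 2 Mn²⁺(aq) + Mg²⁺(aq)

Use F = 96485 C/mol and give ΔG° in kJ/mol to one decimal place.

-746.8 kJ/mol

As written, Mn³⁺/Mn²⁺ is reduced (cathode) and Mg²⁺/Mg is oxidised (anode), so E°cell = (+1.50) − (-2.37) = +3.87 V.
Balancing electrons gives n = 2.
ΔG° = −nFE° = −(2)(96485)(+3.87) = -746,794 J = -746.8 kJ/mol.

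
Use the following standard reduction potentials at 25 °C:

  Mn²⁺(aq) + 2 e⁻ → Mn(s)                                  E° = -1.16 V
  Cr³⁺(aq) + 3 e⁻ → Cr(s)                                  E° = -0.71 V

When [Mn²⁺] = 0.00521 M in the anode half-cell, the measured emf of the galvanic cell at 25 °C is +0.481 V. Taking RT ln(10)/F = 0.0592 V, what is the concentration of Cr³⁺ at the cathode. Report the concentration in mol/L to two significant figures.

0.014 M

Cr³⁺/Cr is the cathode, Mn²⁺/Mn the anode: E°cell = +0.45 V, n = 6.
Overall reaction: 2 Cr³⁺(aq) + 3 Mn(s) → 2 Cr(s) + 3 Mn²⁺(aq); Q = [Mn²⁺]^3/[Cr³⁺]^2.
From E = E° − (0.0592/n) log Q: log Q = (E° − E)·n/0.0592 = (+0.45 − (+0.481))·6/0.0592 = -3.1419.
So 2·log[Cr³⁺] = 3·log(0.00521) − log Q = -6.8495 − (-3.1419) = -3.7076; log[Cr³⁺] = -3.7076 / 2 = -1.8538; [Cr³⁺] = 10^(-1.8538) ≈ 0.014 M.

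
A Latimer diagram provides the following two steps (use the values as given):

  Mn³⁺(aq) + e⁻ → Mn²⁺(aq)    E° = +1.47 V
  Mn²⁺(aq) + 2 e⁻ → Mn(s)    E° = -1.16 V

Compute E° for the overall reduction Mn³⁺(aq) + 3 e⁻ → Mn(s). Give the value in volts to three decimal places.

-0.283 V

Adding the free-energy changes (−nFE°) of the two steps gives −n₃FE°₃ = −n₁FE°₁ − n₂FE°₂.
E°₃ = (1×+1.47 + 2×-1.16) / 3 = (-0.850) / 3 = -0.283 V.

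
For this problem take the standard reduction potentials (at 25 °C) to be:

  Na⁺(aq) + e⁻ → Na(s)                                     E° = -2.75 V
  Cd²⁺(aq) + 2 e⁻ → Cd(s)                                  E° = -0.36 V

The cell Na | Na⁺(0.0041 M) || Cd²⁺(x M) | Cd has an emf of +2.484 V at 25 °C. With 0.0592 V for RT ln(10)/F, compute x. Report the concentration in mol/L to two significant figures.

0.025 M

Cd²⁺/Cd is the cathode, Na⁺/Na the anode: E°cell = +2.39 V, n = 2.
Overall reaction: Cd²⁺(aq) + 2 Na(s) → Cd(s) + 2 Na⁺(aq); Q = [Na⁺]^2/[Cd²⁺]^1.
From E = E° − (0.0592/n) log Q: log Q = (E° − E)·n/0.0592 = (+2.39 − (+2.484))·2/0.0592 = -3.1757.
So 1·log[Cd²⁺] = 2·log(0.0041) − log Q = -4.7744 − (-3.1757) = -1.5987; [Cd²⁺] = 10^(-1.5987) ≈ 0.025 M.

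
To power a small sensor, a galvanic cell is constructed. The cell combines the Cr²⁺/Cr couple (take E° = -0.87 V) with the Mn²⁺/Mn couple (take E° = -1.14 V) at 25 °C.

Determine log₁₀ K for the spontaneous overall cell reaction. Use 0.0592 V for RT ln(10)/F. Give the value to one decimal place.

Cathode: Cr²⁺/Cr; anode: Mn²⁺/Mn. E°cell = +0.27 V, n = 2.
log K = nE°cell / 0.0592 = (2)(+0.27) / 0.0592 = 9.1.

9.1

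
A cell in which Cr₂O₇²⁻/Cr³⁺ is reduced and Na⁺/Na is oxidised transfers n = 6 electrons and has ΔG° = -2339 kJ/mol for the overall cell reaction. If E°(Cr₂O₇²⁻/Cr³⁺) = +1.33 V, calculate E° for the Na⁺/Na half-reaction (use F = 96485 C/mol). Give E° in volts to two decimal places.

-2.71 V

E°cell = −ΔG°/(nF) = −(-2339×10³)/((6)(96485)) = +4.040 V.
Since Cr₂O₇²⁻/Cr³⁺ is the cathode and Na⁺/Na the anode, E°cell = E°(Cr₂O₇²⁻/Cr³⁺) − E°(Na⁺/Na).
So E°(Na⁺/Na) = E°(Cr₂O₇²⁻/Cr³⁺) − E°cell = (+1.33) − (+4.040) = -2.71 V.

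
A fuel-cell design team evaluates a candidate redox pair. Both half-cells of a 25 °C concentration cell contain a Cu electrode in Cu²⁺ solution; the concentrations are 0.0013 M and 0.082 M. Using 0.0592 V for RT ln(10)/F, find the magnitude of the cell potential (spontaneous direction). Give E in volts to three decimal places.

+0.053 V

For a concentration cell E°cell = 0. The 0.082 M side is the cathode (reduction is favoured where [Cu²⁺] is higher).
With n = 2, E = −(0.0592/2) log([Cu²⁺]ₐₙ/[Cu²⁺]꜀ₐₜ) = −(0.0592/2) log(0.0013/0.082) = −(0.0592/2)(-1.800) = +0.053 V.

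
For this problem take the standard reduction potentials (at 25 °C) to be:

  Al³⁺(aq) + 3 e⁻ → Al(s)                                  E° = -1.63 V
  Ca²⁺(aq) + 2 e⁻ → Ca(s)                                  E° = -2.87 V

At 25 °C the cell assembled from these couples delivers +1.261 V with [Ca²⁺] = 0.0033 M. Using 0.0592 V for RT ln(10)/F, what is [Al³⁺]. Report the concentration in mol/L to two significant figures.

Al³⁺/Al is the cathode, Ca²⁺/Ca the anode: E°cell = +1.24 V, n = 6.
Overall reaction: 2 Al³⁺(aq) + 3 Ca(s) → 2 Al(s) + 3 Ca²⁺(aq); Q = [Ca²⁺]^3/[Al³⁺]^2.
From E = E° − (0.0592/n) log Q: log Q = (E° − E)·n/0.0592 = (+1.24 − (+1.261))·6/0.0592 = -2.1284.
So 2·log[Al³⁺] = 3·log(0.0033) − log Q = -7.4445 − (-2.1284) = -5.3161; log[Al³⁺] = -5.3161 / 2 = -2.6580; [Al³⁺] = 10^(-2.6580) ≈ 0.0022 M.

0.0022 M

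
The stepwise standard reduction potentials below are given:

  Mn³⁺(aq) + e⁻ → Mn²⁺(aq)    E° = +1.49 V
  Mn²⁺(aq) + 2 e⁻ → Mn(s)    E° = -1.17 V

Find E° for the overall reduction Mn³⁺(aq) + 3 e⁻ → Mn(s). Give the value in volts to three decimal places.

Since ΔG° = −nFE° is additive over sequential reductions, n₃E°₃ = n₁E°₁ + n₂E°₂.
E°₃ = (1×+1.49 + 2×-1.17) / 3 = (-0.850) / 3 = -0.283 V.

-0.283 V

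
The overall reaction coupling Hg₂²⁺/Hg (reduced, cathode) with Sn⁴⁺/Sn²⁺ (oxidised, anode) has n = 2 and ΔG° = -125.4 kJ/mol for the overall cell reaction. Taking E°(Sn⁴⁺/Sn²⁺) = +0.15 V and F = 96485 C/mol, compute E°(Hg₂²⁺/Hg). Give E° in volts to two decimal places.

+0.80 V

E°cell = −ΔG°/(nF) = −(-125.4×10³)/((2)(96485)) = +0.650 V.
Since Hg₂²⁺/Hg is the cathode and Sn⁴⁺/Sn²⁺ the anode, E°cell = E°(Hg₂²⁺/Hg) − E°(Sn⁴⁺/Sn²⁺).
So E°(Hg₂²⁺/Hg) = E°cell + E°(Sn⁴⁺/Sn²⁺) = +0.650 + (+0.15) = +0.80 V.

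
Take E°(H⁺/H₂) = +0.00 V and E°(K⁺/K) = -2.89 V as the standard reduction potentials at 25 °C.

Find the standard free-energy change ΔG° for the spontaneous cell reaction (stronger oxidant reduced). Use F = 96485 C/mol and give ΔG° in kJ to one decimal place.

-557.7 kJ

H⁺/H₂ (E° = +0.00 V) is the cathode; K⁺/K (E° = -2.89 V) is the anode, so E°cell = +2.89 V.
Balancing electrons gives n = 2 (lcm of 2 and 1).
ΔG° = −nFE° = −(2)(96485)(+2.89) = -557,683 J = -557.7 kJ.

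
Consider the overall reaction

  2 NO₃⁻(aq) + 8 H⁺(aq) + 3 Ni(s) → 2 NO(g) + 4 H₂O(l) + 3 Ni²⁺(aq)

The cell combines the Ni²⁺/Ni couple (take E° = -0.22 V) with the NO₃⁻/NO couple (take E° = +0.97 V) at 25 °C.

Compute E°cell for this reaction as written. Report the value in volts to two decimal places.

+1.19 V

The NO₃⁻/NO couple has the higher reduction potential, so it is the cathode; Ni²⁺/Ni is oxidised at the anode.
E°cell = E°(cathode) − E°(anode) = (+0.97) − (-0.22) = +1.19 V.
Since E°cell > 0, the reaction is spontaneous under standard conditions.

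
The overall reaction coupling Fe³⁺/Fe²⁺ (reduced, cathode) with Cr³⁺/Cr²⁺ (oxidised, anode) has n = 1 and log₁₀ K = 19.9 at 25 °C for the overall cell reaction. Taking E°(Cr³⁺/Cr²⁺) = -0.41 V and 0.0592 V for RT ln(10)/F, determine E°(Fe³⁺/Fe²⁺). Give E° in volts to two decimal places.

E°cell = (0.0592/n)·log K = (0.0592/1)(19.9) = +1.178 V.
Since Fe³⁺/Fe²⁺ is the cathode and Cr³⁺/Cr²⁺ the anode, E°cell = E°(Fe³⁺/Fe²⁺) − E°(Cr³⁺/Cr²⁺).
So E°(Fe³⁺/Fe²⁺) = E°cell + E°(Cr³⁺/Cr²⁺) = +1.178 + (-0.41) = +0.77 V.

+0.77 V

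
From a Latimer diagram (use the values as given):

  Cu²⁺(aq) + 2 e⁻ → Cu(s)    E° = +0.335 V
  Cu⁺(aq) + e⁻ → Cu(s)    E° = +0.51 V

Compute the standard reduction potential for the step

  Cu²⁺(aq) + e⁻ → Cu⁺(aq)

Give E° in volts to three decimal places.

Sequential free energies add, so n₃E°₃ = n₁E°₁ + n₂E°₂.
With n₃ = 2, and the known step contributing 1×(+0.51) V, the unknown satisfies 1·E° = 2×(+0.335) − 1×(+0.51) = +0.160.
E° = +0.160 / 1 = +0.160 V.

+0.160 V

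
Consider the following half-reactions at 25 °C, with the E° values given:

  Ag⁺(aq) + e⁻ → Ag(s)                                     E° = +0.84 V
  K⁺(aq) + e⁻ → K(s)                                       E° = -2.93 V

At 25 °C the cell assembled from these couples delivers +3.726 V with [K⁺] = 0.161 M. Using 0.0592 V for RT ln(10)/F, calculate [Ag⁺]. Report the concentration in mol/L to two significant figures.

0.029 M

Ag⁺/Ag is the cathode, K⁺/K the anode: E°cell = +3.77 V, n = 1.
Overall reaction: Ag⁺(aq) + K(s) → Ag(s) + K⁺(aq); Q = [K⁺]^1/[Ag⁺]^1.
From E = E° − (0.0592/n) log Q: log Q = (E° − E)·n/0.0592 = (+3.77 − (+3.726))·1/0.0592 = 0.7432.
So 1·log[Ag⁺] = 1·log(0.161) − log Q = -0.7932 − (0.7432) = -1.5364; [Ag⁺] = 10^(-1.5364) ≈ 0.029 M.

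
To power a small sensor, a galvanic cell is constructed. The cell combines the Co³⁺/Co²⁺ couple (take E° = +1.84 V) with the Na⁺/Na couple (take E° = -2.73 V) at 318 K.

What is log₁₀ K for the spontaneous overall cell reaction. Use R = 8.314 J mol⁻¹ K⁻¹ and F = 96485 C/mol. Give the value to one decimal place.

72.4

Cathode: Co³⁺/Co²⁺; anode: Na⁺/Na. E°cell = (+1.84) − (-2.73) = +4.57 V, with n = 1.
ΔG° = −nFE° = −RT ln K, so ln K = nFE°/(RT) = (1)(96485)(+4.57) / ((8.314)(318)) = 166.778.
log₁₀ K = 166.778 / ln 10 = 72.4.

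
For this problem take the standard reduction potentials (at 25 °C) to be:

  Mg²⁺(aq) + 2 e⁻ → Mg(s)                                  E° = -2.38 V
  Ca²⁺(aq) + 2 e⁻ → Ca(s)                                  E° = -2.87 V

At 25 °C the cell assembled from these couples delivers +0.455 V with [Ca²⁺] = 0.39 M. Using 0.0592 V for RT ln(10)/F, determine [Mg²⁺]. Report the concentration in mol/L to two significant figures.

0.026 M

Mg²⁺/Mg is the cathode, Ca²⁺/Ca the anode: E°cell = +0.49 V, n = 2.
Overall reaction: Mg²⁺(aq) + Ca(s) → Mg(s) + Ca²⁺(aq); Q = [Ca²⁺]^1/[Mg²⁺]^1.
From E = E° − (0.0592/n) log Q: log Q = (E° − E)·n/0.0592 = (+0.49 − (+0.455))·2/0.0592 = 1.1824.
So 1·log[Mg²⁺] = 1·log(0.39) − log Q = -0.4089 − (1.1824) = -1.5913; [Mg²⁺] = 10^(-1.5913) ≈ 0.026 M.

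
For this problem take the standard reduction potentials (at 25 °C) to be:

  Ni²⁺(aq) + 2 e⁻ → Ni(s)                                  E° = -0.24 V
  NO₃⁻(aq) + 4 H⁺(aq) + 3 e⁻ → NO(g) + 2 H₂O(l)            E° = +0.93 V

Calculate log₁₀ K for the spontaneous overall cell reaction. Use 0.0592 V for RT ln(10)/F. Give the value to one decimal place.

Cathode: NO₃⁻/NO; anode: Ni²⁺/Ni. E°cell = +1.17 V, n = 6.
log K = nE°cell / 0.0592 = (6)(+1.17) / 0.0592 = 118.6.

118.6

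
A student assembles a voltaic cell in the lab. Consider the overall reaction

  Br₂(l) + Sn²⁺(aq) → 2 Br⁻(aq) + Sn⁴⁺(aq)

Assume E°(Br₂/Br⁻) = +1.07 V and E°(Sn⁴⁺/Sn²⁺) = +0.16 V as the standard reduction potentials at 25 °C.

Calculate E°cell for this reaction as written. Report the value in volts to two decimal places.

The Br₂/Br⁻ couple has the higher reduction potential, so it is the cathode; Sn⁴⁺/Sn²⁺ is oxidised at the anode.
E°cell = E°(cathode) − E°(anode) = (+1.07) − (+0.16) = +0.91 V.

+0.91 V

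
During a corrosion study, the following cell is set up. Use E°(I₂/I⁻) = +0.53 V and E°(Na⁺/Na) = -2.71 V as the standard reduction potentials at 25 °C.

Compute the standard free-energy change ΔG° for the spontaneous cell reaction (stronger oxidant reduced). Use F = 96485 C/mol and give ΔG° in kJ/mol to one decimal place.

I₂/I⁻ (E° = +0.53 V) is the cathode; Na⁺/Na (E° = -2.71 V) is the anode, so E°cell = +3.24 V.
Balancing electrons gives n = 2 (lcm of 2 and 1).
ΔG° = −nFE° = −(2)(96485)(+3.24) = -625,223 J = -625.2 kJ/mol.

-625.2 kJ/mol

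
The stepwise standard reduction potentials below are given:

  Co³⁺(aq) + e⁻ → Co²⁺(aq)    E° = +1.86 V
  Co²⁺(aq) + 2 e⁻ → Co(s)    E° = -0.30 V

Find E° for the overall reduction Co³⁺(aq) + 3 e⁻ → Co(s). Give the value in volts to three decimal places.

Since ΔG° = −nFE° is additive over sequential reductions, n₃E°₃ = n₁E°₁ + n₂E°₂.
E°₃ = (1×+1.86 + 2×-0.30) / 3 = (+1.260) / 3 = +0.420 V.

+0.420 V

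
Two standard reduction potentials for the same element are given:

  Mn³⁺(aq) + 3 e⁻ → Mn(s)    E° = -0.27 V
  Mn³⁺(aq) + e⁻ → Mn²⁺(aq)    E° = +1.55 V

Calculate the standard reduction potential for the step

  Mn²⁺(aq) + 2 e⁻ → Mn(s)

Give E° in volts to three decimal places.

Sequential free energies add, so n₃E°₃ = n₁E°₁ + n₂E°₂.
With n₃ = 3, and the known step contributing 1×(+1.55) V, the unknown satisfies 2·E° = 3×(-0.27) − 1×(+1.55) = -2.360.
E° = -2.360 / 2 = -1.180 V.

-1.180 V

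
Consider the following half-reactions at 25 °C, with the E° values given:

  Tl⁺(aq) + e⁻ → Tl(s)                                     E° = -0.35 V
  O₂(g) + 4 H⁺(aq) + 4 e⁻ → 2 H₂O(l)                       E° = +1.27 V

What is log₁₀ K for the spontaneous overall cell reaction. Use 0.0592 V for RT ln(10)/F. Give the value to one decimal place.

109.5

Cathode: O₂/H₂O; anode: Tl⁺/Tl. E°cell = +1.62 V, n = 4.
log K = nE°cell / 0.0592 = (4)(+1.62) / 0.0592 = 109.5.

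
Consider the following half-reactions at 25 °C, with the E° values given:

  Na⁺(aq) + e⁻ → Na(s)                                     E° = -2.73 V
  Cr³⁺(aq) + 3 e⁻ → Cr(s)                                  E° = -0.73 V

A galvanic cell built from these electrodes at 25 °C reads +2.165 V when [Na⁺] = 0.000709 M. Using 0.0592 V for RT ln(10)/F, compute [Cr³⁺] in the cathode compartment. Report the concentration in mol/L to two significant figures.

Cr³⁺/Cr is the cathode, Na⁺/Na the anode: E°cell = +2.00 V, n = 3.
Overall reaction: Cr³⁺(aq) + 3 Na(s) → Cr(s) + 3 Na⁺(aq); Q = [Na⁺]^3/[Cr³⁺]^1.
From E = E° − (0.0592/n) log Q: log Q = (E° − E)·n/0.0592 = (+2.00 − (+2.165))·3/0.0592 = -8.3615.
So 1·log[Cr³⁺] = 3·log(0.000709) − log Q = -9.4481 − (-8.3615) = -1.0866; [Cr³⁺] = 10^(-1.0866) ≈ 0.082 M.

0.082 M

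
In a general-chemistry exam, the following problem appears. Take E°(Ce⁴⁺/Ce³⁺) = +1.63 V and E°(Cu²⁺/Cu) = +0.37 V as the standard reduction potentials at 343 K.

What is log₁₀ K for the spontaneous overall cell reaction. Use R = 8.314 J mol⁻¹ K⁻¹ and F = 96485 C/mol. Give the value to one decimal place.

Cathode: Ce⁴⁺/Ce³⁺; anode: Cu²⁺/Cu. E°cell = (+1.63) − (+0.37) = +1.26 V, with n = 2.
ΔG° = −nFE° = −RT ln K, so ln K = nFE°/(RT) = (2)(96485)(+1.26) / ((8.314)(343)) = 85.262.
log₁₀ K = 85.262 / ln 10 = 37.0.

37.0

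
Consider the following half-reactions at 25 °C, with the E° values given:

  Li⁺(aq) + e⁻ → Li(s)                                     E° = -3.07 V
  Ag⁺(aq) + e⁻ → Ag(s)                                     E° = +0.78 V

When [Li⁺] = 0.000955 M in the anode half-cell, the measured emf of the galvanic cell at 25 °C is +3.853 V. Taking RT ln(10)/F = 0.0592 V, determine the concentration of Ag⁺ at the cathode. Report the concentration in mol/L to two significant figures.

Ag⁺/Ag is the cathode, Li⁺/Li the anode: E°cell = +3.85 V, n = 1.
Overall reaction: Ag⁺(aq) + Li(s) → Ag(s) + Li⁺(aq); Q = [Li⁺]^1/[Ag⁺]^1.
From E = E° − (0.0592/n) log Q: log Q = (E° − E)·n/0.0592 = (+3.85 − (+3.853))·1/0.0592 = -0.0507.
So 1·log[Ag⁺] = 1·log(0.000955) − log Q = -3.0200 − (-0.0507) = -2.9693; [Ag⁺] = 10^(-2.9693) ≈ 0.0011 M.

0.0011 M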